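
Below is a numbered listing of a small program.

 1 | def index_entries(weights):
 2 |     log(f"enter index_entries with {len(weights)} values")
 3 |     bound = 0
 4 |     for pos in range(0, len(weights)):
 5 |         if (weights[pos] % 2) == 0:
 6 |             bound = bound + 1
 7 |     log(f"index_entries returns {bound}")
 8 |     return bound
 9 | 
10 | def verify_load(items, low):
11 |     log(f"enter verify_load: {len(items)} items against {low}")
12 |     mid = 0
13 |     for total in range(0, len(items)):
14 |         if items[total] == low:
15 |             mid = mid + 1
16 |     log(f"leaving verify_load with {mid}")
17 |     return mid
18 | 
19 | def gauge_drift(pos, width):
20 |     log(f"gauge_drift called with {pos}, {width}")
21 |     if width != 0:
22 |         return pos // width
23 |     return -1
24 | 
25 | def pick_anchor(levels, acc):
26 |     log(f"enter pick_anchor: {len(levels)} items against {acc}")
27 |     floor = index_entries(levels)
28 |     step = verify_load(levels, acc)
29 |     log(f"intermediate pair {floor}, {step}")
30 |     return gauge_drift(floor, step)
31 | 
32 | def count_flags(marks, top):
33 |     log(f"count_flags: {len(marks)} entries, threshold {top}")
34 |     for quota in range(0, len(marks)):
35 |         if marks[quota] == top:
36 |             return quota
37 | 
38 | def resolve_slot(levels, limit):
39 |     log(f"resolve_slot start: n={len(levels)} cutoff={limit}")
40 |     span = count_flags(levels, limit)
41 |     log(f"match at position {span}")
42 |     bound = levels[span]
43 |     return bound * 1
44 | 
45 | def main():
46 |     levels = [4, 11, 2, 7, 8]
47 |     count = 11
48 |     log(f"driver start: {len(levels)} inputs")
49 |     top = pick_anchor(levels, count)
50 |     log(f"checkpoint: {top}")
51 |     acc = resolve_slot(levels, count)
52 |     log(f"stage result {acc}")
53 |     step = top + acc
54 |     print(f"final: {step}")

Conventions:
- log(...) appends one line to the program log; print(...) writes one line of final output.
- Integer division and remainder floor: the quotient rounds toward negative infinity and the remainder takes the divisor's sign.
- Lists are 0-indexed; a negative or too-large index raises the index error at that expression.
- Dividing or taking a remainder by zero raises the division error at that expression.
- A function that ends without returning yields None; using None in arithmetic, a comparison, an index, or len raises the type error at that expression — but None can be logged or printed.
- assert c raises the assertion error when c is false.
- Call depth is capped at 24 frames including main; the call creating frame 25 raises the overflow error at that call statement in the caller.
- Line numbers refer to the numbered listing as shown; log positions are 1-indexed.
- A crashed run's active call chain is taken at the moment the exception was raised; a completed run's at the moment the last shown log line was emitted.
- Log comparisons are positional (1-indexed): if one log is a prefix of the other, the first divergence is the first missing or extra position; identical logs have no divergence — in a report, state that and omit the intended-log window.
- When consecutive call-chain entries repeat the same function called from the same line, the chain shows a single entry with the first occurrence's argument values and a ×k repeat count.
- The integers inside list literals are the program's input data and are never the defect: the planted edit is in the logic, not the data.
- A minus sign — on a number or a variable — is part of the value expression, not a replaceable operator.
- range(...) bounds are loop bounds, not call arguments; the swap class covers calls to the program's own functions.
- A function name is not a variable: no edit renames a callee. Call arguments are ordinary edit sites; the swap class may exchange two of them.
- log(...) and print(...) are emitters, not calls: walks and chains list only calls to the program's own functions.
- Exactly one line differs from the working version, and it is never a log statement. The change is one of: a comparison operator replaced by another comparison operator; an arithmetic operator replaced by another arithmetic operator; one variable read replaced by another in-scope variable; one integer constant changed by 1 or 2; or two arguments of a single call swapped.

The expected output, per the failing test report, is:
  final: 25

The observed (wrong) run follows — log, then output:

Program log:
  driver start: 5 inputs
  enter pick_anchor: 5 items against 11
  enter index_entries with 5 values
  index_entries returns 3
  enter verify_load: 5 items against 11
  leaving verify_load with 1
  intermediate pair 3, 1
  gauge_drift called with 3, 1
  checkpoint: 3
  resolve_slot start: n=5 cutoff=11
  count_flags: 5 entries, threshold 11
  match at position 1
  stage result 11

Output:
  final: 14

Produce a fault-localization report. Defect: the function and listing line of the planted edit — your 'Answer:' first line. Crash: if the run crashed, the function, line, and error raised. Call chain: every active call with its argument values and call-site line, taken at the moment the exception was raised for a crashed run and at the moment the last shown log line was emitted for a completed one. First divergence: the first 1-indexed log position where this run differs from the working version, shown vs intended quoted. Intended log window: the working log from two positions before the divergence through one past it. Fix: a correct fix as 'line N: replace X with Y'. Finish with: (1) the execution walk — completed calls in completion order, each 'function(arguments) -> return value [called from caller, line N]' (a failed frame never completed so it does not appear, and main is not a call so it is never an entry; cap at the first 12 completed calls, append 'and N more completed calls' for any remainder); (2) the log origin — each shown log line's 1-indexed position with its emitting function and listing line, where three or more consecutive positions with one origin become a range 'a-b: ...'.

Answer: the defect is in resolve_slot at line 43.
Key observation: The earliest visible damage is log position 13 — 'stage result 11' rather than the intended 'stage result 22'.
Call chain: main.
First divergence: position 13; shown 'stage result 11' vs intended 'stage result 22'.
Intended log window:
  11: count_flags: 5 entries, threshold 11
  12: match at position 1
  13: stage result 22
Execution walk:
  index_entries([4, 11, 2, 7, 8]) -> 3  [called from pick_anchor, line 27]
  verify_load([4, 11, 2, 7, 8], 11) -> 1  [called from pick_anchor, line 28]
  gauge_drift(3, 1) -> 3  [called from pick_anchor, line 30]
  pick_anchor([4, 11, 2, 7, 8], 11) -> 3  [called from main, line 49]
  count_flags([4, 11, 2, 7, 8], 11) -> 1  [called from resolve_slot, line 40]
  resolve_slot([4, 11, 2, 7, 8], 11) -> 11  [called from main, line 51]
Log line origins:
  1: from main, line 48
  2: from pick_anchor, line 26
  3: from index_entries, line 2
  4: from index_entries, line 7
  5: from verify_load, line 11
  6: from verify_load, line 16
  7: from pick_anchor, line 29
  8: from gauge_drift, line 20
  9: from main, line 50
  10: from resolve_slot, line 39
  11: from count_flags, line 33
  12: from resolve_slot, line 41
  13: from main, line 52
A correct fix: line 43: replace `1` with `2`.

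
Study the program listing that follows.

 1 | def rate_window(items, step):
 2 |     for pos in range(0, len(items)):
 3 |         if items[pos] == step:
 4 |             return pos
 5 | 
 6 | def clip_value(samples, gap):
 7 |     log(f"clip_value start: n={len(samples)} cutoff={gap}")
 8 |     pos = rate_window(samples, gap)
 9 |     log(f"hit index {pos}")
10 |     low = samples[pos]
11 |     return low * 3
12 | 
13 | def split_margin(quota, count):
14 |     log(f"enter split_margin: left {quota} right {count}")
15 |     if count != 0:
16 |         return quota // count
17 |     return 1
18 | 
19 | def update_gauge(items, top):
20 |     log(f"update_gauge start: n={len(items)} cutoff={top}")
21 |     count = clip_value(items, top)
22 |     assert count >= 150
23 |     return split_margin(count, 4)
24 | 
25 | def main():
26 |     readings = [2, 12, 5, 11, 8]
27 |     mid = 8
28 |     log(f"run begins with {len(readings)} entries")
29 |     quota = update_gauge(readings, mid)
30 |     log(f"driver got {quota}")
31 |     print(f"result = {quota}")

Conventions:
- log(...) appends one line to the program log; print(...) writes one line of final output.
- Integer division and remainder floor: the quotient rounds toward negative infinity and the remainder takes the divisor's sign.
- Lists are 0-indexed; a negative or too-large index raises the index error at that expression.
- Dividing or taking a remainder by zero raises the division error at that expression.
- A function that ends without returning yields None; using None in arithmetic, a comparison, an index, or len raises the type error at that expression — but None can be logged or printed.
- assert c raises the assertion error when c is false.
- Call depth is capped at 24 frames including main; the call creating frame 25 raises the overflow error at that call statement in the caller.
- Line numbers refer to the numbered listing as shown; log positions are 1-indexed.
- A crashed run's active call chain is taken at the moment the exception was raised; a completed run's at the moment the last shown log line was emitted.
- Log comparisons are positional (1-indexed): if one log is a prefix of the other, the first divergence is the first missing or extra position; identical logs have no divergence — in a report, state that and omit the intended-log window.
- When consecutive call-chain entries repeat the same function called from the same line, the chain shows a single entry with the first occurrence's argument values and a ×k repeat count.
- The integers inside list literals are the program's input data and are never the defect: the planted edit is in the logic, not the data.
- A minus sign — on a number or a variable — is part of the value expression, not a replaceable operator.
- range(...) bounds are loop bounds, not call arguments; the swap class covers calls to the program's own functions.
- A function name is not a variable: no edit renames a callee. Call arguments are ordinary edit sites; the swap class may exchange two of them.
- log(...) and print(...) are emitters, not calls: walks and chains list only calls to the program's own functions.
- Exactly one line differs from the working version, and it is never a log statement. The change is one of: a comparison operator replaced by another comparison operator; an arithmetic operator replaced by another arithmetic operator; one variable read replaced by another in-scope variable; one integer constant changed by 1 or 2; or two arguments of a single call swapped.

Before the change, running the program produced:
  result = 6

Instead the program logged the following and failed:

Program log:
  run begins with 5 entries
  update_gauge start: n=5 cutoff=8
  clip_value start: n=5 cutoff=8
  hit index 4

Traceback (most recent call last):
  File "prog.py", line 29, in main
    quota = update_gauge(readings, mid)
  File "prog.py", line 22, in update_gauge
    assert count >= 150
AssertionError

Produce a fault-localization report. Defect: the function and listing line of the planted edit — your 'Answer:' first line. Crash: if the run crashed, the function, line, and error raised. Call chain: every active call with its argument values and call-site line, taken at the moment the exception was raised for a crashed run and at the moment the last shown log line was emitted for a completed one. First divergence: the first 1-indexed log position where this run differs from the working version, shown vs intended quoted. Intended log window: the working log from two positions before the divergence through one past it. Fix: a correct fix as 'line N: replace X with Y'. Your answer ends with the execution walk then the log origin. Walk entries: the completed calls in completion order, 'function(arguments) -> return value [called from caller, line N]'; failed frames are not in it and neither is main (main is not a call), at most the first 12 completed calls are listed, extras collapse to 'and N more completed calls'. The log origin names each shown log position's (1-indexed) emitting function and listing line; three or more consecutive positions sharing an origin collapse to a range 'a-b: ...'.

Answer: the defect is in update_gauge at line 22.
Key observation: A complete run would log 'enter split_margin: left 24 right 4' next, but this one stopped at 4 lines.
Crash: update_gauge, line 22, AssertionError.
Call chain: main -> update_gauge([2, 12, 5, 11, 8], 8) (called at line 29).
First divergence: position 5; the shown log stops at 4 lines while the working version next logs 'enter split_margin: left 24 right 4'.
Intended log window:
  3: clip_value start: n=5 cutoff=8
  4: hit index 4
  5: enter split_margin: left 24 right 4
  6: driver got 6
Execution walk:
  rate_window([2, 12, 5, 11, 8], 8) -> 4  [called from clip_value, line 8]
  clip_value([2, 12, 5, 11, 8], 8) -> 24  [called from update_gauge, line 21]
Log origins:
  1: emitted by main (line 28)
  2: emitted by update_gauge (line 20)
  3: emitted by clip_value (line 7)
  4: emitted by clip_value (line 9)
A correct fix: line 22: replace `>=` with `<=`.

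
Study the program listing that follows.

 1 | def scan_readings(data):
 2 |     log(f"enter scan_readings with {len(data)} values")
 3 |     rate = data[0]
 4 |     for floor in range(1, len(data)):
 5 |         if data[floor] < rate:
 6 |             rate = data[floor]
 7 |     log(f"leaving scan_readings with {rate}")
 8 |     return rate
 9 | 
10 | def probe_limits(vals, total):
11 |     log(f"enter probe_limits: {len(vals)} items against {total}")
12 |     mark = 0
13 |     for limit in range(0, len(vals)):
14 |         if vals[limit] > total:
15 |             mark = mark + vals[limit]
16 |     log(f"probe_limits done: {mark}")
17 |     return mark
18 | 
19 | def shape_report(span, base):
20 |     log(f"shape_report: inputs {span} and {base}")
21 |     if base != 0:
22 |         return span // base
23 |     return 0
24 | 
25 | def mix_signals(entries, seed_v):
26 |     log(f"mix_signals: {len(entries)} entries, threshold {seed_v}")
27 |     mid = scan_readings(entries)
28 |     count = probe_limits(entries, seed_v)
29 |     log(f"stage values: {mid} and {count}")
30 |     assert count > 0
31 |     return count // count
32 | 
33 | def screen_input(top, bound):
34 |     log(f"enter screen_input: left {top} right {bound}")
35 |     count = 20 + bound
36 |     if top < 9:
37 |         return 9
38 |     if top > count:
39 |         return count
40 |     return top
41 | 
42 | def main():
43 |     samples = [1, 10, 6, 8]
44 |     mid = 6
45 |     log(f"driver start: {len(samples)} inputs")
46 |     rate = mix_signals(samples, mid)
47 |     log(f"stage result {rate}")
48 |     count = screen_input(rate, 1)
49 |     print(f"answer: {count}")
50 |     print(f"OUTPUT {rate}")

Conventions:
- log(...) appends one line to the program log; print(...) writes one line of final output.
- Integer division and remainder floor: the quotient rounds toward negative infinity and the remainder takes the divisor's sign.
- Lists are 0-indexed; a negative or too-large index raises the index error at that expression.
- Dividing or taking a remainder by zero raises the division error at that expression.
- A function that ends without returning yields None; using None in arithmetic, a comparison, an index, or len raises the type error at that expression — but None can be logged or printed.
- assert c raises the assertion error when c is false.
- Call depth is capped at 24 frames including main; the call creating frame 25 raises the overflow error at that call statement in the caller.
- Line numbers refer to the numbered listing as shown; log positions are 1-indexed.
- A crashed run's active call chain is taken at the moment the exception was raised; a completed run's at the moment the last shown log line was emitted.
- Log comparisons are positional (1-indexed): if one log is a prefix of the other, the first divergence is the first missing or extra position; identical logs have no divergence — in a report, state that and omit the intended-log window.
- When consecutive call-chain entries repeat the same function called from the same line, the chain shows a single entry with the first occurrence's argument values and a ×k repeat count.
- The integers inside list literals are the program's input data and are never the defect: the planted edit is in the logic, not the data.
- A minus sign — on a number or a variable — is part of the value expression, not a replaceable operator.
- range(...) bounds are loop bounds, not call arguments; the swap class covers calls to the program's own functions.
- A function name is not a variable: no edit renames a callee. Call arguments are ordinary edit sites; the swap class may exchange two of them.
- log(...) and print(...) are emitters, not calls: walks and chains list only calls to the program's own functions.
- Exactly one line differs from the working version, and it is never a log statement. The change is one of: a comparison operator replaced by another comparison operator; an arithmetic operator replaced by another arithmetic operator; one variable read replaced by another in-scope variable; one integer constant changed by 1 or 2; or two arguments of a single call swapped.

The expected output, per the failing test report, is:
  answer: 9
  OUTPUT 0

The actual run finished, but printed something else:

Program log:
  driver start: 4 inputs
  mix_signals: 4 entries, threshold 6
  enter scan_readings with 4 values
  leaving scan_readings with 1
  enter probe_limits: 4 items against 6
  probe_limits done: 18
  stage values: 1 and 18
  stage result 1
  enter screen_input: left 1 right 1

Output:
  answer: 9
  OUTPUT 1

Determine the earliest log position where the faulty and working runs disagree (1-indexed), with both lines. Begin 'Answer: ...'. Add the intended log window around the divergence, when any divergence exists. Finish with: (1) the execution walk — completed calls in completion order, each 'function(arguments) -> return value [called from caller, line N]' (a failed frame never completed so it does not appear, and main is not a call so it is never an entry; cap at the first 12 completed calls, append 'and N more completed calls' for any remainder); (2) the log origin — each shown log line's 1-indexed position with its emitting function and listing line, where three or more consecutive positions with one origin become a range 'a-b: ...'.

Answer: position 8 — the shown line 'stage result 1' should read 'stage result 0'.
Intended log window:
  6: probe_limits done: 18
  7: stage values: 1 and 18
  8: stage result 0
  9: enter screen_input: left 0 right 1
Execution walk:
  scan_readings([1, 10, 6, 8]) -> 1  [called from mix_signals, line 27]
  probe_limits([1, 10, 6, 8], 6) -> 18  [called from mix_signals, line 28]
  mix_signals([1, 10, 6, 8], 6) -> 1  [called from main, line 46]
  screen_input(1, 1) -> 9  [called from main, line 48]
Log origins:
  1: emitted by main (line 45)
  2: emitted by mix_signals (line 26)
  3: emitted by scan_readings (line 2)
  4: emitted by scan_readings (line 7)
  5: emitted by probe_limits (line 11)
  6: emitted by probe_limits (line 16)
  7: emitted by mix_signals (line 29)
  8: emitted by main (line 47)
  9: emitted by screen_input (line 34)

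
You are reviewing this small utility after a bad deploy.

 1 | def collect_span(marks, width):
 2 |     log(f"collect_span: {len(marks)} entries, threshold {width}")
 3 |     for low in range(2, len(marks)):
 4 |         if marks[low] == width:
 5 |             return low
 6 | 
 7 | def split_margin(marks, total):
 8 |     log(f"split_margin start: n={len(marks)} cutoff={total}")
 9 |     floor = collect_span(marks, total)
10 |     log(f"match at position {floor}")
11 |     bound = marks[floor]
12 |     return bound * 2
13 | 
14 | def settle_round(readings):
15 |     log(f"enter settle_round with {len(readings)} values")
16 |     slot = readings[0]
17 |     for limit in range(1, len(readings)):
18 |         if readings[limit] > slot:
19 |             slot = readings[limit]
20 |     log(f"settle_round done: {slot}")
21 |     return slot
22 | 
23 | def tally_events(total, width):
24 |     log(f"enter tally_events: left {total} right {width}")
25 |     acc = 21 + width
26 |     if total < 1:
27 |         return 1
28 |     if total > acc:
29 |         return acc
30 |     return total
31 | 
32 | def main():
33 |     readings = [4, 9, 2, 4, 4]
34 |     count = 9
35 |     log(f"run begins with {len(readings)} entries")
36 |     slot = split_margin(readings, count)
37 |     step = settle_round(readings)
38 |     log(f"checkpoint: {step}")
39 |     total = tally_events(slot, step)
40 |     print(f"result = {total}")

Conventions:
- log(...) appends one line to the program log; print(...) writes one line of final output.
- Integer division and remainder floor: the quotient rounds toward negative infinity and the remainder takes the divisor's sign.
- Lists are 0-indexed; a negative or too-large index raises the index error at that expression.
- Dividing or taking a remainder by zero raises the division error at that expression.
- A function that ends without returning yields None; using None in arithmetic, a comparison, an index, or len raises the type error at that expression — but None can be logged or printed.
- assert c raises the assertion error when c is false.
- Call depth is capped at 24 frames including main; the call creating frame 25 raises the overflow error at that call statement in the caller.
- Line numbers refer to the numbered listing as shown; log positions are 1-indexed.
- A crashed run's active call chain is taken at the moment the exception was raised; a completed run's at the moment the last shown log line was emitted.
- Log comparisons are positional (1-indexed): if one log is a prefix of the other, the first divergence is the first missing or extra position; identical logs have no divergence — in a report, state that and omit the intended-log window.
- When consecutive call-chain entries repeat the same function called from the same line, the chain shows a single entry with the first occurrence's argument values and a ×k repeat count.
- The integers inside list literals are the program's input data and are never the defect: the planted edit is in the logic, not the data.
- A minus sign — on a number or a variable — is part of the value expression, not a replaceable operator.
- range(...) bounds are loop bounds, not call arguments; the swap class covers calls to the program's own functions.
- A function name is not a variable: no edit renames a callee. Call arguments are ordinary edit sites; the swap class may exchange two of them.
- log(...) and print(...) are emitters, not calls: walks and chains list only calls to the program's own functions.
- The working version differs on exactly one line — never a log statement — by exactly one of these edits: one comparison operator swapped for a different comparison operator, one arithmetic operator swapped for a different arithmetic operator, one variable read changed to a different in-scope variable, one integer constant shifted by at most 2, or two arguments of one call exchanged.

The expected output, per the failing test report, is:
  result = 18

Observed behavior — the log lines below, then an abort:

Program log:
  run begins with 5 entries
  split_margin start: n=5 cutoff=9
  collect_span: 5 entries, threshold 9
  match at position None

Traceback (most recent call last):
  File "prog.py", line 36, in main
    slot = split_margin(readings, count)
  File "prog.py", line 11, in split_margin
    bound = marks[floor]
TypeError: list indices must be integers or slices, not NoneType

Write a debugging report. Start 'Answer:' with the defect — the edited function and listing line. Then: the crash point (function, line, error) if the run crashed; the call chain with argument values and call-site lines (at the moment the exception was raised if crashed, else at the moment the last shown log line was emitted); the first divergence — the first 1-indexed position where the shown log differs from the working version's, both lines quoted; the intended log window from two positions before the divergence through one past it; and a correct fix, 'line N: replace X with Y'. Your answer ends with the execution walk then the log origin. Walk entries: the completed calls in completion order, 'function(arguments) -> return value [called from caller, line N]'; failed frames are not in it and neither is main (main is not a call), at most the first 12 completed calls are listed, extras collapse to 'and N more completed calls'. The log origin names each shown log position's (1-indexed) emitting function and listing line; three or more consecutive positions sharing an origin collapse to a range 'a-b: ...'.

Answer: the defect is in collect_span at line 3.
Key observation: The log first diverges at position 4: the faulty run prints 'match at position None' where the working version prints 'match at position 1'.
Crash: split_margin, line 11, TypeError.
Call chain: main -> split_margin([4, 9, 2, 4, 4], 9) (called at line 36).
First divergence: at position 4 the run shows 'match at position None' where the working version logs 'match at position 1'.
Intended log window:
  2: split_margin start: n=5 cutoff=9
  3: collect_span: 5 entries, threshold 9
  4: match at position 1
  5: enter settle_round with 5 values
Execution walk:
  collect_span([4, 9, 2, 4, 4], 9) -> None  [called from split_margin, line 9]
Origin of each log line:
  1: from main, line 35
  2: from split_margin, line 8
  3: from collect_span, line 2
  4: from split_margin, line 10
A correct fix: line 3: replace `2` with `0`.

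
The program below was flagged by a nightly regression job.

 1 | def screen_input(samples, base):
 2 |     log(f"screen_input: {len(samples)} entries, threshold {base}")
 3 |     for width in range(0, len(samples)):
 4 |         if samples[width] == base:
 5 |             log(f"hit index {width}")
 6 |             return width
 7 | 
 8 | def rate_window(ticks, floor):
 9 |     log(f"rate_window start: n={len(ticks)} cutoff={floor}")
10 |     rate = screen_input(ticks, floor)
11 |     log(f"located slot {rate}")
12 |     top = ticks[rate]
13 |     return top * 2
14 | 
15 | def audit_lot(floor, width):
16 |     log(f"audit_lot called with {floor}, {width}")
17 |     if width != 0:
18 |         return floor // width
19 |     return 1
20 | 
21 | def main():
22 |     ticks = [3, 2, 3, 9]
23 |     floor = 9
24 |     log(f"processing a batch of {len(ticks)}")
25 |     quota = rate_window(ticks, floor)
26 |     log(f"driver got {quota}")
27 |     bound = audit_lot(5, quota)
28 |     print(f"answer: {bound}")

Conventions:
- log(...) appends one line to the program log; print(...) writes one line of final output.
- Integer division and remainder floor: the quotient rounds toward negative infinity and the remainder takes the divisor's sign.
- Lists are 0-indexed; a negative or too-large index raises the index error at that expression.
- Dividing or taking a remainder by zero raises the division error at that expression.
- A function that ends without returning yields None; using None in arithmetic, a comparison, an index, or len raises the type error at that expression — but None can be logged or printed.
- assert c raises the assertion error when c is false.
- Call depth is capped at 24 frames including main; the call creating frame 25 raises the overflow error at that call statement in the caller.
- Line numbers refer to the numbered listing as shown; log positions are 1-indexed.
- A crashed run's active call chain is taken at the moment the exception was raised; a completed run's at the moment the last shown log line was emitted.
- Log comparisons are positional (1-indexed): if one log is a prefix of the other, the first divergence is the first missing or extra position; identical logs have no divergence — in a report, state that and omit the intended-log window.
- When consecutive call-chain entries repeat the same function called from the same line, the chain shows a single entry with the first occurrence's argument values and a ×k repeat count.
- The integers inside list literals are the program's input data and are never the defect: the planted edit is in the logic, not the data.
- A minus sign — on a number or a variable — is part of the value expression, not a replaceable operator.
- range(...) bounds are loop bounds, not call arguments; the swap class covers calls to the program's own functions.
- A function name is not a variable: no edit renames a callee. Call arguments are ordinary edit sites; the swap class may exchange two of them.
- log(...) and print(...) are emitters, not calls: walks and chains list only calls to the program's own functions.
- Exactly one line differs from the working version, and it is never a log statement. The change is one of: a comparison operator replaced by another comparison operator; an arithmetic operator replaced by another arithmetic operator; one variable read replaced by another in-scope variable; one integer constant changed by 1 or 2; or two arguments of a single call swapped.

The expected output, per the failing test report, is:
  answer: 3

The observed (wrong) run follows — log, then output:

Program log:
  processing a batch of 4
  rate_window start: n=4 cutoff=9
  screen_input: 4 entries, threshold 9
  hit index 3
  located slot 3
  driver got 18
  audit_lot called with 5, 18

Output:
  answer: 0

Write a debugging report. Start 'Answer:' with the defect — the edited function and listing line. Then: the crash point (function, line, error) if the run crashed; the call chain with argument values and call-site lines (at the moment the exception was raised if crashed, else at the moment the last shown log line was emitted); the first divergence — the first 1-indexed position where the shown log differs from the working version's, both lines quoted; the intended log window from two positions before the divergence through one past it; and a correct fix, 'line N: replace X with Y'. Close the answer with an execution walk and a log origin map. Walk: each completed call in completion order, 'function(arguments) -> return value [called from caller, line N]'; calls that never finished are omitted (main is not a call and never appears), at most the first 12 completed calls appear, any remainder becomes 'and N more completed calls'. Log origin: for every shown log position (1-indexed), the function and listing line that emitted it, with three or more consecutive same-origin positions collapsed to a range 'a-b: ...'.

Answer: the defect is in main at line 27.
The tell: The log first diverges at position 7: the faulty run prints 'audit_lot called with 5, 18' where the working version prints 'audit_lot called with 18, 5'.
Call chain: main -> audit_lot(5, 18) (called at line 27).
First divergence: at position 7 the run shows 'audit_lot called with 5, 18' where the working version logs 'audit_lot called with 18, 5'.
Intended log window:
  5: located slot 3
  6: driver got 18
  7: audit_lot called with 18, 5
Execution walk:
  screen_input([3, 2, 3, 9], 9) -> 3  [called from rate_window, line 10]
  rate_window([3, 2, 3, 9], 9) -> 18  [called from main, line 25]
  audit_lot(5, 18) -> 0  [called from main, line 27]
Origin of each log line:
  1 — main, line 24
  2 — rate_window, line 9
  3 — screen_input, line 2
  4 — screen_input, line 5
  5 — rate_window, line 11
  6 — main, line 26
  7 — audit_lot, line 16
A correct fix: line 27: replace `audit_lot(5, quota)` with `audit_lot(quota, 5)`.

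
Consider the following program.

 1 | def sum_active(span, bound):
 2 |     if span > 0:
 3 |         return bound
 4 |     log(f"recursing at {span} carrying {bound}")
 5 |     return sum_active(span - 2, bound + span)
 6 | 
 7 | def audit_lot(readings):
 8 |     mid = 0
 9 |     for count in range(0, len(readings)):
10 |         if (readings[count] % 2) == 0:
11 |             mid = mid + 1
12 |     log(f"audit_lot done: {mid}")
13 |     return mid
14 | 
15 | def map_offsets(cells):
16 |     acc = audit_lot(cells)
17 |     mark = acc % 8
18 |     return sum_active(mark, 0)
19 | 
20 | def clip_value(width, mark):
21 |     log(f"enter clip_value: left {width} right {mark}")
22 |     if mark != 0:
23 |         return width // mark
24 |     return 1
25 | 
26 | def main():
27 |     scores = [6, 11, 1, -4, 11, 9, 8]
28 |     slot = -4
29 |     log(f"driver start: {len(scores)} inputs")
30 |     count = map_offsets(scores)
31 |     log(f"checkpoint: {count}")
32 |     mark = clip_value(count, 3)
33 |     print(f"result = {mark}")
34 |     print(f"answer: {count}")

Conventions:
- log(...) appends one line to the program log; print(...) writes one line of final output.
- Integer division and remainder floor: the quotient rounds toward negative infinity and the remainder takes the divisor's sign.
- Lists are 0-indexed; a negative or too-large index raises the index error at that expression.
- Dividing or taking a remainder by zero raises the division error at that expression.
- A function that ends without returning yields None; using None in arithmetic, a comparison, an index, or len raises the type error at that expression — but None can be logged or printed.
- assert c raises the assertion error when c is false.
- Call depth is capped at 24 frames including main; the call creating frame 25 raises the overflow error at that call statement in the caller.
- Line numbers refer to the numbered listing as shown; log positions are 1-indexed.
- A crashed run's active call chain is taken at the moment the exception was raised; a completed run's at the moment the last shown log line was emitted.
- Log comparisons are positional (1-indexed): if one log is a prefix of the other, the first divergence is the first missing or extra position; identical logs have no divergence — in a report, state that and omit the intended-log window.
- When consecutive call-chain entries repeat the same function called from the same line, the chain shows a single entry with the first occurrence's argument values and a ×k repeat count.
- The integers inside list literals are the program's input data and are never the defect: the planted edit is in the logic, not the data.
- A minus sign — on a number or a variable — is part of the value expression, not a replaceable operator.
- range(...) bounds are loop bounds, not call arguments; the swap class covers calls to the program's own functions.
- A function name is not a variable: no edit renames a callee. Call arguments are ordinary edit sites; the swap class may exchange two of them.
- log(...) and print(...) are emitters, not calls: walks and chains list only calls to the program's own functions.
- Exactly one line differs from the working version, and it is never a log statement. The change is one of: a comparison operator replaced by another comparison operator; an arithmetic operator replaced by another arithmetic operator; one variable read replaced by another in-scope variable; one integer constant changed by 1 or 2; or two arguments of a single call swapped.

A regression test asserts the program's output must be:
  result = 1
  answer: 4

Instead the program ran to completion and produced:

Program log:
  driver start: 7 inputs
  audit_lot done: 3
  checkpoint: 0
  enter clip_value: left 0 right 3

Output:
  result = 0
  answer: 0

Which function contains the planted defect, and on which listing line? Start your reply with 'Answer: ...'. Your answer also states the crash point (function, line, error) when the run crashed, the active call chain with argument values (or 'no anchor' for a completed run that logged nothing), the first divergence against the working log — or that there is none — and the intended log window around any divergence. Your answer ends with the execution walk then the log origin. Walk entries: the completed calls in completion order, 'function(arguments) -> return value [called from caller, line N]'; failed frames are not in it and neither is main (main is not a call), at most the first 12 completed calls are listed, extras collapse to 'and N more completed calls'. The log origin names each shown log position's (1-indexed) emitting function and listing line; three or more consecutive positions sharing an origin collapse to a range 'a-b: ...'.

Answer: the defect is in sum_active at line 2.
Core observation: At log position 3 the runs split — shown 'checkpoint: 0', but the working version logs 'recursing at 3 carrying 0'.
Call chain: main -> clip_value(0, 3) (called at line 32).
First divergence: position 3 — the shown line 'checkpoint: 0' should read 'recursing at 3 carrying 0'.
Intended log window:
  1: driver start: 7 inputs
  2: audit_lot done: 3
  3: recursing at 3 carrying 0
  4: recursing at 1 carrying 3
Execution walk:
  audit_lot([6, 11, 1, -4, 11, 9, 8]) -> 3  [called from map_offsets, line 16]
  sum_active(3, 0) -> 0  [called from map_offsets, line 18]
  map_offsets([6, 11, 1, -4, 11, 9, 8]) -> 0  [called from main, line 30]
  clip_value(0, 3) -> 0  [called from main, line 32]
Log line origins:
  1: logged in main at line 29
  2: logged in audit_lot at line 12
  3: logged in main at line 31
  4: logged in clip_value at line 21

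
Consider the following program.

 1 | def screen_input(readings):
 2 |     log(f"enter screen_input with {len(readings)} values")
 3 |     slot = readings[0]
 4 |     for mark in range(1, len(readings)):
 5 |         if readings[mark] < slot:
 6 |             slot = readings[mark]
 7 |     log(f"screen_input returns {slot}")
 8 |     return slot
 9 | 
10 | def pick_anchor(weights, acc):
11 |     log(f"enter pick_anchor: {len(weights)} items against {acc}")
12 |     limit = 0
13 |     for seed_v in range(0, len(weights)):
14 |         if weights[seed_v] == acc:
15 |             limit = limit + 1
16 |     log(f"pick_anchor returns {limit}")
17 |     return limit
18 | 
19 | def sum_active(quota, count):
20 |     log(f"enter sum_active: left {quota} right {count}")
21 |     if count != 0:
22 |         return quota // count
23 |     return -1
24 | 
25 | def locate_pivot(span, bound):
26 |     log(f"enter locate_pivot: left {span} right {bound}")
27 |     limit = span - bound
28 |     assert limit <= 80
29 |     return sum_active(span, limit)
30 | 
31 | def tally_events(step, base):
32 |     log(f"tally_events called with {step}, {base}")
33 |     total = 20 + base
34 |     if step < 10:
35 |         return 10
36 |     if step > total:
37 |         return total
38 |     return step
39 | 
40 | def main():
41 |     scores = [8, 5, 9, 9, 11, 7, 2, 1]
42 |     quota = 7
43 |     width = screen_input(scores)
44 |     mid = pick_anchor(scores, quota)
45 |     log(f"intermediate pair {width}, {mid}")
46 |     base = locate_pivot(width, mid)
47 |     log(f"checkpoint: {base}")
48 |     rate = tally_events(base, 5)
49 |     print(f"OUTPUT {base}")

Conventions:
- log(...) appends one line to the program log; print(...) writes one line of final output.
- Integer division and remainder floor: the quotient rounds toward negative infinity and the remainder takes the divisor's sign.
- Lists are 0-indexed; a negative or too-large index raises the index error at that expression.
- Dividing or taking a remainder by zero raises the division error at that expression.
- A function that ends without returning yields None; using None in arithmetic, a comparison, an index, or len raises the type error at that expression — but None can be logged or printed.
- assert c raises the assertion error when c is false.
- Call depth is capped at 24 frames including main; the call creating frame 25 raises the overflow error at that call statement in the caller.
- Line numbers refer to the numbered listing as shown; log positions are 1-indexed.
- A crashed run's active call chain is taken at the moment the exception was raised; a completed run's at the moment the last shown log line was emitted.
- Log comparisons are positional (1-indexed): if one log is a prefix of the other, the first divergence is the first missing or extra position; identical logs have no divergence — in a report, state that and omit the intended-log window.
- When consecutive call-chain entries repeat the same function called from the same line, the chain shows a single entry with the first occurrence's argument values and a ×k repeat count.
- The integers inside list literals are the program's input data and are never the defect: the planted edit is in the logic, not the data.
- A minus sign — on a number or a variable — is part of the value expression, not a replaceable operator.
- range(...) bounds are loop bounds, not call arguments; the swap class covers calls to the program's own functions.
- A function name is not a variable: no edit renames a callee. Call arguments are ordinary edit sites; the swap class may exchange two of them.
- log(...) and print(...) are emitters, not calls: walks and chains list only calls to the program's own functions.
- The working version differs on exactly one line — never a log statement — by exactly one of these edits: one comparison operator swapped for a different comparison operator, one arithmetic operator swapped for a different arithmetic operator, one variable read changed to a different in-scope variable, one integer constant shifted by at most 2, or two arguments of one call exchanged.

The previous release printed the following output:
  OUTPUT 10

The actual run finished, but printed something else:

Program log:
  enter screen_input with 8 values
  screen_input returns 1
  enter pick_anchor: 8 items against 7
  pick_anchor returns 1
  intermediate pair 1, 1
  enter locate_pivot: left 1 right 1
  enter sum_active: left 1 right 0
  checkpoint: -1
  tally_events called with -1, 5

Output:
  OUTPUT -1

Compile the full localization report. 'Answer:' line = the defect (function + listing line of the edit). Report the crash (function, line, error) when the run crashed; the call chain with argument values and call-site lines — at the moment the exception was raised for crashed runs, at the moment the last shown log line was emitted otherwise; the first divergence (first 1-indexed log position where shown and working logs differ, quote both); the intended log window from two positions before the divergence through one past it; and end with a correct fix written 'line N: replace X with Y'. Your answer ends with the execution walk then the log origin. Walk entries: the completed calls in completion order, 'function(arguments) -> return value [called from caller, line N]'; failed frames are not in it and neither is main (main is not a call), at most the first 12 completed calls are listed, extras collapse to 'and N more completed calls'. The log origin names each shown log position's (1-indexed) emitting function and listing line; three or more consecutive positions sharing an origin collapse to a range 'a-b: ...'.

Answer: the defect is in main at line 49.
Key observation: The logs agree in full; only the final output differs.
Call chain: main -> tally_events(-1, 5) (called at line 48).
First divergence: there is none — every log position agrees.
Execution walk:
  screen_input([8, 5, 9, 9, 11, 7, 2, 1]) -> 1  [called from main, line 43]
  pick_anchor([8, 5, 9, 9, 11, 7, 2, 1], 7) -> 1  [called from main, line 44]
  sum_active(1, 0) -> -1  [called from locate_pivot, line 29]
  locate_pivot(1, 1) -> -1  [called from main, line 46]
  tally_events(-1, 5) -> 10  [called from main, line 48]
Log origins:
  1 — screen_input, line 2
  2 — screen_input, line 7
  3 — pick_anchor, line 11
  4 — pick_anchor, line 16
  5 — main, line 45
  6 — locate_pivot, line 26
  7 — sum_active, line 20
  8 — main, line 47
  9 — tally_events, line 32
A correct fix: line 49: replace `base` with `rate`.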